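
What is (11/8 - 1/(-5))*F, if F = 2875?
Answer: 36225/8 ≈ 4528.1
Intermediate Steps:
(11/8 - 1/(-5))*F = (11/8 - 1/(-5))*2875 = (11*(⅛) - 1*(-⅕))*2875 = (11/8 + ⅕)*2875 = (63/40)*2875 = 36225/8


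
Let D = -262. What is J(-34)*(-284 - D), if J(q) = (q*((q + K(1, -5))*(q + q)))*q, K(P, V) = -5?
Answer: -67445664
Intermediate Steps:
J(q) = 2*q³*(-5 + q) (J(q) = (q*((q - 5)*(q + q)))*q = (q*((-5 + q)*(2*q)))*q = (q*(2*q*(-5 + q)))*q = (2*q²*(-5 + q))*q = 2*q³*(-5 + q))
J(-34)*(-284 - D) = (2*(-34)³*(-5 - 34))*(-284 - 1*(-262)) = (2*(-39304)*(-39))*(-284 + 262) = 3065712*(-22) = -67445664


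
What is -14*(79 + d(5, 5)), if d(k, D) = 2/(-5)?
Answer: -5502/5 ≈ -1100.4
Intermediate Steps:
d(k, D) = -2/5 (d(k, D) = 2*(-1/5) = -2/5)
-14*(79 + d(5, 5)) = -14*(79 - 2/5) = -14*393/5 = -5502/5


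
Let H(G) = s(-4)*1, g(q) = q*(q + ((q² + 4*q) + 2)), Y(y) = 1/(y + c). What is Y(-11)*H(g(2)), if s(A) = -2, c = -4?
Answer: 2/15 ≈ 0.13333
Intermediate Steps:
Y(y) = 1/(-4 + y) (Y(y) = 1/(y - 4) = 1/(-4 + y))
g(q) = q*(2 + q² + 5*q) (g(q) = q*(q + (2 + q² + 4*q)) = q*(2 + q² + 5*q))
H(G) = -2 (H(G) = -2*1 = -2)
Y(-11)*H(g(2)) = -2/(-4 - 11) = -2/(-15) = -1/15*(-2) = 2/15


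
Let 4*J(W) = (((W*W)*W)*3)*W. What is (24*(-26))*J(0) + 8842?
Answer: 8842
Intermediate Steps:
J(W) = 3*W⁴/4 (J(W) = ((((W*W)*W)*3)*W)/4 = (((W²*W)*3)*W)/4 = ((W³*3)*W)/4 = ((3*W³)*W)/4 = (3*W⁴)/4 = 3*W⁴/4)
(24*(-26))*J(0) + 8842 = (24*(-26))*((¾)*0⁴) + 8842 = -468*0 + 8842 = -624*0 + 8842 = 0 + 8842 = 8842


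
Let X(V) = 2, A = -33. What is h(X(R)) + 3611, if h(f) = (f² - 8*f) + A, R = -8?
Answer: 3566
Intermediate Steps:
h(f) = -33 + f² - 8*f (h(f) = (f² - 8*f) - 33 = -33 + f² - 8*f)
h(X(R)) + 3611 = (-33 + 2² - 8*2) + 3611 = (-33 + 4 - 16) + 3611 = -45 + 3611 = 3566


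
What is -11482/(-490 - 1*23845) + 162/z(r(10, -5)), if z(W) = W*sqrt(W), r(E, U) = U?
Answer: 11482/24335 + 162*I*sqrt(5)/25 ≈ 0.47183 + 14.49*I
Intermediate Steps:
z(W) = W**(3/2)
-11482/(-490 - 1*23845) + 162/z(r(10, -5)) = -11482/(-490 - 1*23845) + 162/((-5)**(3/2)) = -11482/(-490 - 23845) + 162/((-5*I*sqrt(5))) = -11482/(-24335) + 162*(I*sqrt(5)/25) = -11482*(-1/24335) + 162*I*sqrt(5)/25 = 11482/24335 + 162*I*sqrt(5)/25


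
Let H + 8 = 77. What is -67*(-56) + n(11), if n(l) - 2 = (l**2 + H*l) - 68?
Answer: 4566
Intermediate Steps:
H = 69 (H = -8 + 77 = 69)
n(l) = -66 + l**2 + 69*l (n(l) = 2 + ((l**2 + 69*l) - 68) = 2 + (-68 + l**2 + 69*l) = -66 + l**2 + 69*l)
-67*(-56) + n(11) = -67*(-56) + (-66 + 11**2 + 69*11) = 3752 + (-66 + 121 + 759) = 3752 + 814 = 4566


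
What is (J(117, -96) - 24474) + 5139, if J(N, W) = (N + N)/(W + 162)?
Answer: -212646/11 ≈ -19331.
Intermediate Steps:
J(N, W) = 2*N/(162 + W) (J(N, W) = (2*N)/(162 + W) = 2*N/(162 + W))
(J(117, -96) - 24474) + 5139 = (2*117/(162 - 96) - 24474) + 5139 = (2*117/66 - 24474) + 5139 = (2*117*(1/66) - 24474) + 5139 = (39/11 - 24474) + 5139 = -269175/11 + 5139 = -212646/11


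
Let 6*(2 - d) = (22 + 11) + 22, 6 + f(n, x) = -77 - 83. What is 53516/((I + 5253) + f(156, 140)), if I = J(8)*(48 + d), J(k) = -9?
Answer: 107032/9439 ≈ 11.339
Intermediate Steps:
f(n, x) = -166 (f(n, x) = -6 + (-77 - 83) = -6 - 160 = -166)
d = -43/6 (d = 2 - ((22 + 11) + 22)/6 = 2 - (33 + 22)/6 = 2 - 1/6*55 = 2 - 55/6 = -43/6 ≈ -7.1667)
I = -735/2 (I = -9*(48 - 43/6) = -9*245/6 = -735/2 ≈ -367.50)
53516/((I + 5253) + f(156, 140)) = 53516/((-735/2 + 5253) - 166) = 53516/(9771/2 - 166) = 53516/(9439/2) = 53516*(2/9439) = 107032/9439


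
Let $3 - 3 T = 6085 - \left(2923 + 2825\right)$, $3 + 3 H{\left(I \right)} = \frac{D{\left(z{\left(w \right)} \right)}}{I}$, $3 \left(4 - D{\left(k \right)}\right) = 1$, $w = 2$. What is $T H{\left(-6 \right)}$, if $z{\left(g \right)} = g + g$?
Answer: $\frac{10855}{81} \approx 134.01$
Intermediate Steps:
$z{\left(g \right)} = 2 g$
$D{\left(k \right)} = \frac{11}{3}$ ($D{\left(k \right)} = 4 - \frac{1}{3} = \frac{11}{3}$)
$H{\left(I \right)} = -1 + \frac{11}{9 I}$ ($H{\left(I \right)} = -1 + \frac{\frac{11}{3} \frac{1}{I}}{3} = -1 + \frac{11}{9 I}$)
$T = - \frac{334}{3}$ ($T = 1 - \frac{6085 - \left(2923 + 2825\right)}{3} = 1 - \frac{6085 - 5748}{3} = 1 - \frac{337}{3} = - \frac{334}{3} \approx -111.33$)
$T H{\left(-6 \right)} = - \frac{334 \frac{\frac{11}{9} - -6}{-6}}{3} = - \frac{334 \left(- \frac{\frac{11}{9} + 6}{6}\right)}{3} = - \frac{334 \left(\left(- \frac{1}{6}\right) \frac{65}{9}\right)}{3} = \left(- \frac{334}{3}\right) \left(- \frac{65}{54}\right) = \frac{10855}{81}$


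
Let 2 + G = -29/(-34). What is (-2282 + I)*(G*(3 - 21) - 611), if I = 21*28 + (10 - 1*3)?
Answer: 16930732/17 ≈ 9.9593e+5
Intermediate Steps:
G = -39/34 (G = -2 - 29/(-34) = -2 - 29*(-1/34) = -2 + 29/34 = -39/34 ≈ -1.1471)
I = 595 (I = 588 + (10 - 3) = 588 + 7 = 595)
(-2282 + I)*(G*(3 - 21) - 611) = (-2282 + 595)*(-39*(3 - 21)/34 - 611) = -1687*(-39/34*(-18) - 611) = -1687*(351/17 - 611) = -1687*(-10036/17) = 16930732/17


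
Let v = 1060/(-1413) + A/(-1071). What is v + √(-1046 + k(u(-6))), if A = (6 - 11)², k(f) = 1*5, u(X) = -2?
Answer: -43355/56049 + I*√1041 ≈ -0.77352 + 32.265*I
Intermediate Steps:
k(f) = 5
A = 25 (A = (-5)² = 25)
v = -43355/56049 (v = 1060/(-1413) + 25/(-1071) = 1060*(-1/1413) + 25*(-1/1071) = -1060/1413 - 25/1071 = -43355/56049 ≈ -0.77352)
v + √(-1046 + k(u(-6))) = -43355/56049 + √(-1046 + 5) = -43355/56049 + √(-1041) = -43355/56049 + I*√1041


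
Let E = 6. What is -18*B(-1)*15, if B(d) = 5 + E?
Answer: -2970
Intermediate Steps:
B(d) = 11 (B(d) = 5 + 6 = 11)
-18*B(-1)*15 = -18*11*15 = -198*15 = -2970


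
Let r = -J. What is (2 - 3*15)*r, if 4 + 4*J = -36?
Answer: -430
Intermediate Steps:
J = -10 (J = -1 + (¼)*(-36) = -1 - 9 = -10)
r = 10 (r = -1*(-10) = 10)
(2 - 3*15)*r = (2 - 3*15)*10 = (2 - 45)*10 = -43*10 = -430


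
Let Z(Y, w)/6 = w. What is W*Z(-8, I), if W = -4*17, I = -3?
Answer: 1224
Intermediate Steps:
Z(Y, w) = 6*w
W = -68
W*Z(-8, I) = -408*(-3) = -68*(-18) = 1224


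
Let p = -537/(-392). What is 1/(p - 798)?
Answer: -392/312279 ≈ -0.0012553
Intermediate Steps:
p = 537/392 (p = -537*(-1/392) = 537/392 ≈ 1.3699)
1/(p - 798) = 1/(537/392 - 798) = 1/(-312279/392) = -392/312279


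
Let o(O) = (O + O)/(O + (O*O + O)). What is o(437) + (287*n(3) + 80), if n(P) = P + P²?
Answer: 1547038/439 ≈ 3524.0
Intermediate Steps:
o(O) = 2*O/(O² + 2*O) (o(O) = (2*O)/(O + (O² + O)) = (2*O)/(O + (O + O²)) = (2*O)/(O² + 2*O) = 2*O/(O² + 2*O))
o(437) + (287*n(3) + 80) = 2/(2 + 437) + (287*(3*(1 + 3)) + 80) = 2/439 + (287*(3*4) + 80) = 2*(1/439) + (287*12 + 80) = 2/439 + (3444 + 80) = 2/439 + 3524 = 1547038/439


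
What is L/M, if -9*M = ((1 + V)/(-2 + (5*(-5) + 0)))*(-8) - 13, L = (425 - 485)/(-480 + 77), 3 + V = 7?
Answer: 14580/125333 ≈ 0.11633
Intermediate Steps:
V = 4 (V = -3 + 7 = 4)
L = 60/403 (L = -60/(-403) = -60*(-1/403) = 60/403 ≈ 0.14888)
M = 311/243 (M = -(((1 + 4)/(-2 + (5*(-5) + 0)))*(-8) - 13)/9 = -((5/(-2 + (-25 + 0)))*(-8) - 13)/9 = -((5/(-2 - 25))*(-8) - 13)/9 = -((5/(-27))*(-8) - 13)/9 = -((5*(-1/27))*(-8) - 13)/9 = -(-5/27*(-8) - 13)/9 = -(40/27 - 13)/9 = -1/9*(-311/27) = 311/243 ≈ 1.2798)
L/M = 60/(403*(311/243)) = (60/403)*(243/311) = 14580/125333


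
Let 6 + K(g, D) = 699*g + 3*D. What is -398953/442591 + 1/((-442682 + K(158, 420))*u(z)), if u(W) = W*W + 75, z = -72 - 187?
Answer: -86095203197313/95512408921352 ≈ -0.90140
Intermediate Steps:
z = -259
K(g, D) = -6 + 3*D + 699*g (K(g, D) = -6 + (699*g + 3*D) = -6 + (3*D + 699*g) = -6 + 3*D + 699*g)
u(W) = 75 + W² (u(W) = W² + 75 = 75 + W²)
-398953/442591 + 1/((-442682 + K(158, 420))*u(z)) = -398953/442591 + 1/((-442682 + (-6 + 3*420 + 699*158))*(75 + (-259)²)) = -398953*1/442591 + 1/((-442682 + (-6 + 1260 + 110442))*(75 + 67081)) = -398953/442591 + 1/((-442682 + 111696)*67156) = -398953/442591 + (1/67156)/(-330986) = -398953/442591 - 1/330986*1/67156 = -398953/442591 - 1/22227695816 = -86095203197313/95512408921352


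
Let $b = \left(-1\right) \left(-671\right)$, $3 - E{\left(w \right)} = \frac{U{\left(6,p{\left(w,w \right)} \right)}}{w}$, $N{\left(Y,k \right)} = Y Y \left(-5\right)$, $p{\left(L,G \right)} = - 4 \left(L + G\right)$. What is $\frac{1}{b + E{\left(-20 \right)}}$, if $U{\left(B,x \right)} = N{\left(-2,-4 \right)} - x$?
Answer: $\frac{1}{665} \approx 0.0015038$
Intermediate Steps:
$p{\left(L,G \right)} = - 4 G - 4 L$ ($p{\left(L,G \right)} = - 4 \left(G + L\right) = - 4 G - 4 L$)
$N{\left(Y,k \right)} = - 5 Y^{2}$ ($N{\left(Y,k \right)} = Y^{2} \left(-5\right) = - 5 Y^{2}$)
$U{\left(B,x \right)} = -20 - x$ ($U{\left(B,x \right)} = - 5 \left(-2\right)^{2} - x = \left(-5\right) 4 - x = -20 - x$)
$E{\left(w \right)} = 3 - \frac{-20 + 8 w}{w}$ ($E{\left(w \right)} = 3 - \frac{-20 - \left(- 4 w - 4 w\right)}{w} = 3 - \frac{-20 - - 8 w}{w} = 3 - \frac{-20 + 8 w}{w}$)
$b = 671$
$\frac{1}{b + E{\left(-20 \right)}} = \frac{1}{671 - \left(5 - \frac{20}{-20}\right)} = \frac{1}{671 + \left(-5 + 20 \left(- \frac{1}{20}\right)\right)} = \frac{1}{671 - 6} = \frac{1}{665}$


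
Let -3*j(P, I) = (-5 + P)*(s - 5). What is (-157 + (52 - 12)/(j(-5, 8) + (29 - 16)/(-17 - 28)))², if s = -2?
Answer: 28456653481/1129969 ≈ 25184.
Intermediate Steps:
j(P, I) = -35/3 + 7*P/3 (j(P, I) = -(-5 + P)*(-2 - 5)/3 = -(-5 + P)*(-7)/3 = -(35 - 7*P)/3 = -35/3 + 7*P/3)
(-157 + (52 - 12)/(j(-5, 8) + (29 - 16)/(-17 - 28)))² = (-157 + (52 - 12)/((-35/3 + (7/3)*(-5)) + (29 - 16)/(-17 - 28)))² = (-157 + 40/((-35/3 - 35/3) + 13/(-45)))² = (-157 + 40/(-70/3 + 13*(-1/45)))² = (-157 + 40/(-70/3 - 13/45))² = (-157 + 40/(-1063/45))² = (-157 + 40*(-45/1063))² = (-157 - 1800/1063)² = (-168691/1063)² = 28456653481/1129969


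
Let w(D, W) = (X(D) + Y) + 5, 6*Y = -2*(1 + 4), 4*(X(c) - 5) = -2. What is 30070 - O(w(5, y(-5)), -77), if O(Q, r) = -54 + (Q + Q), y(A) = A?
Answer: 90325/3 ≈ 30108.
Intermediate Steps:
X(c) = 9/2 (X(c) = 5 + (¼)*(-2) = 5 - ½ = 9/2)
Y = -5/3 (Y = (-2*(1 + 4))/6 = (-2*5)/6 = (⅙)*(-10) = -5/3 ≈ -1.6667)
w(D, W) = 47/6 (w(D, W) = (9/2 - 5/3) + 5 = 17/6 + 5 = 47/6)
O(Q, r) = -54 + 2*Q
30070 - O(w(5, y(-5)), -77) = 30070 - (-54 + 2*(47/6)) = 30070 - (-54 + 47/3) = 30070 - 1*(-115/3) = 30070 + 115/3 = 90325/3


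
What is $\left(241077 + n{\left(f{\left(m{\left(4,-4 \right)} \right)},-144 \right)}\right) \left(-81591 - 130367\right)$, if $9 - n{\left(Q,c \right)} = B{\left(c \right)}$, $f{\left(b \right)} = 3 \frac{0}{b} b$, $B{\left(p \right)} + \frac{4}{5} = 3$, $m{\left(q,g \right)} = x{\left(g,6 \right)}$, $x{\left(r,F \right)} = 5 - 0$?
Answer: $- \frac{255498200402}{5} \approx -5.11 \cdot 10^{10}$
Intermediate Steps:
$x{\left(r,F \right)} = 5$ ($x{\left(r,F \right)} = 5 + 0 = 5$)
$m{\left(q,g \right)} = 5$
$B{\left(p \right)} = \frac{11}{5}$ ($B{\left(p \right)} = - \frac{4}{5} + 3 = \frac{11}{5}$)
$f{\left(b \right)} = 0$ ($f{\left(b \right)} = 3 \cdot 0 b = 0 b = 0$)
$n{\left(Q,c \right)} = \frac{34}{5}$ ($n{\left(Q,c \right)} = 9 - \frac{11}{5} = \frac{34}{5}$)
$\left(241077 + n{\left(f{\left(m{\left(4,-4 \right)} \right)},-144 \right)}\right) \left(-81591 - 130367\right) = \left(241077 + \frac{34}{5}\right) \left(-81591 - 130367\right) = \frac{1205419}{5} \left(-211958\right) = - \frac{255498200402}{5}$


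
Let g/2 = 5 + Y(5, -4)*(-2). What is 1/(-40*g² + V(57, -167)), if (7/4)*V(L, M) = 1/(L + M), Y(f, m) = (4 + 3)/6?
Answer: -3465/3942418 ≈ -0.00087890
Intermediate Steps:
Y(f, m) = 7/6 (Y(f, m) = (⅙)*7 = 7/6)
V(L, M) = 4/(7*(L + M))
g = 16/3 (g = 2*(5 + (7/6)*(-2)) = 2*(5 - 7/3) = 2*(8/3) = 16/3 ≈ 5.3333)
1/(-40*g² + V(57, -167)) = 1/(-40*(16/3)² + 4/(7*(57 - 167))) = 1/(-40*256/9 + (4/7)/(-110)) = 1/(-10240/9 + (4/7)*(-1/110)) = 1/(-10240/9 - 2/385) = 1/(-3942418/3465) = -3465/3942418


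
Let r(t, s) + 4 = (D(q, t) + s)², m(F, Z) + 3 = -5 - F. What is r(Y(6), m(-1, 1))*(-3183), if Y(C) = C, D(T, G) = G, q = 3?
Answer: 9549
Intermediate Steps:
m(F, Z) = -8 - F (m(F, Z) = -3 + (-5 - F) = -8 - F)
r(t, s) = -4 + (s + t)² (r(t, s) = -4 + (t + s)² = -4 + (s + t)²)
r(Y(6), m(-1, 1))*(-3183) = (-4 + ((-8 - 1*(-1)) + 6)²)*(-3183) = (-4 + ((-8 + 1) + 6)²)*(-3183) = (-4 + (-7 + 6)²)*(-3183) = (-4 + (-1)²)*(-3183) = (-4 + 1)*(-3183) = -3*(-3183) = 9549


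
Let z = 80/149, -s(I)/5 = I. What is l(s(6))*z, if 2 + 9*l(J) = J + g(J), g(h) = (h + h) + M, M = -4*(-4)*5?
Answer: -320/447 ≈ -0.71588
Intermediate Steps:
M = 80 (M = 16*5 = 80)
s(I) = -5*I
z = 80/149 (z = 80*(1/149) = 80/149 ≈ 0.53691)
g(h) = 80 + 2*h (g(h) = (h + h) + 80 = 2*h + 80 = 80 + 2*h)
l(J) = 26/3 + J/3 (l(J) = -2/9 + (J + (80 + 2*J))/9 = -2/9 + (80 + 3*J)/9 = -2/9 + (80/9 + J/3) = 26/3 + J/3)
l(s(6))*z = (26/3 + (-5*6)/3)*(80/149) = (26/3 + (1/3)*(-30))*(80/149) = (26/3 - 10)*(80/149) = -4/3*80/149 = -320/447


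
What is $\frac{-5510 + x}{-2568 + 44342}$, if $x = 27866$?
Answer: $\frac{11178}{20887} \approx 0.53517$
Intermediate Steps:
$\frac{-5510 + x}{-2568 + 44342} = \frac{-5510 + 27866}{-2568 + 44342} = \frac{22356}{41774} = 22356 \cdot \frac{1}{41774} = \frac{11178}{20887}$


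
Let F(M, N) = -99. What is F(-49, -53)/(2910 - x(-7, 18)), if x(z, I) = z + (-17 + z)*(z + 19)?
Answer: -99/3205 ≈ -0.030889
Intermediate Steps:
x(z, I) = z + (-17 + z)*(19 + z)
F(-49, -53)/(2910 - x(-7, 18)) = -99/(2910 - (-323 + (-7)**2 + 3*(-7))) = -99/(2910 - (-323 + 49 - 21)) = -99/(2910 - 1*(-295)) = -99/(2910 + 295) = -99/3205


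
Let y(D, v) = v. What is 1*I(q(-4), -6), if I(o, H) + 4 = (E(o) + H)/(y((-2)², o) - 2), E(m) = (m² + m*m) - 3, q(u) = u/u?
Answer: 3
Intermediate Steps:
q(u) = 1
E(m) = -3 + 2*m² (E(m) = (m² + m²) - 3 = 2*m² - 3 = -3 + 2*m²)
I(o, H) = -4 + (-3 + H + 2*o²)/(-2 + o) (I(o, H) = -4 + ((-3 + 2*o²) + H)/(o - 2) = -4 + (-3 + H + 2*o²)/(-2 + o))
1*I(q(-4), -6) = 1*((5 - 6 - 4*1 + 2*1²)/(-2 + 1)) = 1*((5 - 6 - 4 + 2*1)/(-1)) = 1*(-(5 - 6 - 4 + 2)) = 1*(-1*(-3)) = 1*3 = 3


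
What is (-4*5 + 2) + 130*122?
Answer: 15842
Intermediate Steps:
(-4*5 + 2) + 130*122 = (-20 + 2) + 15860 = -18 + 15860 = 15842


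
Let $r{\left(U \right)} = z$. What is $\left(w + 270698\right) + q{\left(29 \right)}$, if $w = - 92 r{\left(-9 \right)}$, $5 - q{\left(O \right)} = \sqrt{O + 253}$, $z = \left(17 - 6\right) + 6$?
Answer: $269139 - \sqrt{282} \approx 2.6912 \cdot 10^{5}$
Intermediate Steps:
$z = 17$ ($z = 11 + 6 = 17$)
$r{\left(U \right)} = 17$
$q{\left(O \right)} = 5 - \sqrt{253 + O}$ ($q{\left(O \right)} = 5 - \sqrt{O + 253} = 5 - \sqrt{253 + O}$)
$w = -1564$ ($w = \left(-92\right) 17 = -1564$)
$\left(w + 270698\right) + q{\left(29 \right)} = \left(-1564 + 270698\right) + \left(5 - \sqrt{253 + 29}\right) = 269134 + \left(5 - \sqrt{282}\right) = 269139 - \sqrt{282}$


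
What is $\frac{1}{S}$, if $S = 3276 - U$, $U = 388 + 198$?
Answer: $\frac{1}{2690} \approx 0.00037175$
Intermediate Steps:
$U = 586$
$S = 2690$ ($S = 3276 - 586 = 2690$)
$\frac{1}{S} = \frac{1}{2690}$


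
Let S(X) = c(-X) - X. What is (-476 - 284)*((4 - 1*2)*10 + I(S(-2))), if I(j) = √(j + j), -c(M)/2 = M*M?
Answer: -15200 - 1520*I*√3 ≈ -15200.0 - 2632.7*I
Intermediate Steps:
c(M) = -2*M² (c(M) = -2*M*M = -2*M²)
S(X) = -X - 2*X² (S(X) = -2*X² - X = -X - 2*X²)
I(j) = √2*√j (I(j) = √(2*j) = √2*√j)
(-476 - 284)*((4 - 1*2)*10 + I(S(-2))) = (-476 - 284)*((4 - 1*2)*10 + √2*√(-2*(-1 - 2*(-2)))) = -760*((4 - 2)*10 + √2*√(-2*(-1 + 4))) = -760*(2*10 + √2*√(-2*3)) = -760*(20 + √2*√(-6)) = -760*(20 + √2*(I*√6)) = -760*(20 + 2*I*√3) = -15200 - 1520*I*√3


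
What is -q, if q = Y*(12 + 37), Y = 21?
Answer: -1029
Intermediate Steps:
q = 1029 (q = 21*(12 + 37) = 21*49 = 1029)
-q = -1*1029 = -1029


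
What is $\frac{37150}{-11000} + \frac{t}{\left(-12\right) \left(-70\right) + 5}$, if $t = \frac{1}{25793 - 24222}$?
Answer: $- \frac{197265713}{58409780} \approx -3.3773$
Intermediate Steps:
$t = \frac{1}{1571} \approx 0.00063654$
$\frac{37150}{-11000} + \frac{t}{\left(-12\right) \left(-70\right) + 5} = \frac{37150}{-11000} + \frac{1}{1571 \left(\left(-12\right) \left(-70\right) + 5\right)} = 37150 \left(- \frac{1}{11000}\right) + \frac{1}{1571 \left(840 + 5\right)} = - \frac{743}{220} + \frac{1}{1571 \cdot 845} = - \frac{743}{220} + \frac{1}{1571} \cdot \frac{1}{845} = - \frac{743}{220} + \frac{1}{1327495} = - \frac{197265713}{58409780}$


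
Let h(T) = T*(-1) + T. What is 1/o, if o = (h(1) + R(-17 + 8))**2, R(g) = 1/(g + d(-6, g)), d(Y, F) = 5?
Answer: 16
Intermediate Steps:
h(T) = 0 (h(T) = -T + T = 0)
R(g) = 1/(5 + g) (R(g) = 1/(g + 5) = 1/(5 + g))
o = 1/16 (o = (0 + 1/(5 + (-17 + 8)))**2 = (0 + 1/(5 - 9))**2 = (0 + 1/(-4))**2 = (0 - 1/4)**2 = (-1/4)**2 = 1/16 ≈ 0.062500)
1/o = 1/(1/16) = 16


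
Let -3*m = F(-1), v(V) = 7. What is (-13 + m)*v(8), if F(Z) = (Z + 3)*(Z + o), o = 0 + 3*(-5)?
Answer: -49/3 ≈ -16.333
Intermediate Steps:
o = -15 (o = 0 - 15 = -15)
F(Z) = (-15 + Z)*(3 + Z) (F(Z) = (Z + 3)*(Z - 15) = (3 + Z)*(-15 + Z) = (-15 + Z)*(3 + Z))
m = 32/3 (m = -(-45 + (-1)² - 12*(-1))/3 = -(-45 + 1 + 12)/3 = -⅓*(-32) = 32/3 ≈ 10.667)
(-13 + m)*v(8) = (-13 + 32/3)*7 = -7/3*7 = -49/3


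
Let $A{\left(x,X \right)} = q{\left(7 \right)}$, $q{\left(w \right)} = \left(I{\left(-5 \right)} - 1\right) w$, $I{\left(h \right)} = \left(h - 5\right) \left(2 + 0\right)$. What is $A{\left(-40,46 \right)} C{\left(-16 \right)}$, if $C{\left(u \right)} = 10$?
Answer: $-1470$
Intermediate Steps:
$I{\left(h \right)} = -10 + 2 h$ ($I{\left(h \right)} = \left(-5 + h\right) 2 = -10 + 2 h$)
$q{\left(w \right)} = - 21 w$ ($q{\left(w \right)} = \left(\left(-10 + 2 \left(-5\right)\right) - 1\right) w = \left(\left(-10 - 10\right) - 1\right) w = \left(-20 - 1\right) w = - 21 w$)
$A{\left(x,X \right)} = -147$ ($A{\left(x,X \right)} = \left(-21\right) 7 = -147$)
$A{\left(-40,46 \right)} C{\left(-16 \right)} = \left(-147\right) 10 = -1470$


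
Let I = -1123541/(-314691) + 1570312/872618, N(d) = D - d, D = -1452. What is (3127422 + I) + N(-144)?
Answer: 429224053291740131/137302515519 ≈ 3.1261e+6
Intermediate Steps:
N(d) = -1452 - d
I = 737292576965/137302515519 (I = -1123541*(-1/314691) + 1570312*(1/872618) = 1123541/314691 + 785156/436309 = 737292576965/137302515519 ≈ 5.3698)
(3127422 + I) + N(-144) = (3127422 + 737292576965/137302515519) + (-1452 - 1*(-144)) = 429403644982038983/137302515519 + (-1452 + 144) = 429403644982038983/137302515519 - 1308 = 429224053291740131/137302515519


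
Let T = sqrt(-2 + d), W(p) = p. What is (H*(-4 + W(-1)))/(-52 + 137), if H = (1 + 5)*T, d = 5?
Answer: -6*sqrt(3)/17 ≈ -0.61131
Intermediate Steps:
T = sqrt(3) (T = sqrt(-2 + 5) = sqrt(3) ≈ 1.7320)
H = 6*sqrt(3) (H = (1 + 5)*sqrt(3) = 6*sqrt(3) ≈ 10.392)
(H*(-4 + W(-1)))/(-52 + 137) = ((6*sqrt(3))*(-4 - 1))/(-52 + 137) = ((6*sqrt(3))*(-5))/85 = -30*sqrt(3)*(1/85) = -6*sqrt(3)/17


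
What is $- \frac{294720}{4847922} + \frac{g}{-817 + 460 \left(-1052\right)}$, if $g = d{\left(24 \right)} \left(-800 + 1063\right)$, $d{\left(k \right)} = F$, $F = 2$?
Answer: $- \frac{2692809178}{43517910491} \approx -0.061878$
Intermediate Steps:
$d{\left(k \right)} = 2$
$g = 526$ ($g = 2 \left(-800 + 1063\right) = 2 \cdot 263 = 526$)
$- \frac{294720}{4847922} + \frac{g}{-817 + 460 \left(-1052\right)} = - \frac{294720}{4847922} + \frac{526}{-817 + 460 \left(-1052\right)} = \left(-294720\right) \frac{1}{4847922} + \frac{526}{-817 - 483920} = - \frac{49120}{807987} + \frac{526}{-484737} = - \frac{49120}{807987} + 526 \left(- \frac{1}{484737}\right) = - \frac{49120}{807987} - \frac{526}{484737} = - \frac{2692809178}{43517910491}$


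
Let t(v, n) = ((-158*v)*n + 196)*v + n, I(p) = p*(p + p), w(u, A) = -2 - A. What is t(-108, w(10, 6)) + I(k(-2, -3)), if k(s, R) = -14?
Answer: 14722512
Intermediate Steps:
I(p) = 2*p² (I(p) = p*(2*p) = 2*p²)
t(v, n) = n + v*(196 - 158*n*v) (t(v, n) = (-158*n*v + 196)*v + n = (196 - 158*n*v)*v + n = v*(196 - 158*n*v) + n = n + v*(196 - 158*n*v))
t(-108, w(10, 6)) + I(k(-2, -3)) = ((-2 - 1*6) + 196*(-108) - 158*(-2 - 1*6)*(-108)²) + 2*(-14)² = ((-2 - 6) - 21168 - 158*(-2 - 6)*11664) + 2*196 = (-8 - 21168 - 158*(-8)*11664) + 392 = (-8 - 21168 + 14743296) + 392 = 14722120 + 392 = 14722512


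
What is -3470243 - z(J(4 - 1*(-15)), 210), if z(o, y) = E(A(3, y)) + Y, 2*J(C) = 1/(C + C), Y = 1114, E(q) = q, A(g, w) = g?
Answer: -3471360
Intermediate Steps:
J(C) = 1/(4*C) (J(C) = 1/(2*(C + C)) = 1/(2*((2*C))) = (1/(2*C))/2 = 1/(4*C))
z(o, y) = 1117 (z(o, y) = 3 + 1114 = 1117)
-3470243 - z(J(4 - 1*(-15)), 210) = -3470243 - 1*1117 = -3470243 - 1117 = -3471360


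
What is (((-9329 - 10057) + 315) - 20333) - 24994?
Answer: -64398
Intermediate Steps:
(((-9329 - 10057) + 315) - 20333) - 24994 = ((-19386 + 315) - 20333) - 24994 = (-19071 - 20333) - 24994 = -39404 - 24994 = -64398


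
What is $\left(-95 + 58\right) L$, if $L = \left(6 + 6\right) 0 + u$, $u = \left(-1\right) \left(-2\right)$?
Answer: $-74$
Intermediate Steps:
$u = 2$
$L = 2$ ($L = \left(6 + 6\right) 0 + 2 = 12 \cdot 0 + 2 = 0 + 2 = 2$)
$\left(-95 + 58\right) L = \left(-95 + 58\right) 2 = \left(-37\right) 2 = -74$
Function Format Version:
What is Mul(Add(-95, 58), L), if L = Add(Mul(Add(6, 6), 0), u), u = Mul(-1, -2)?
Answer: -74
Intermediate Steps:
u = 2
L = 2 (L = Add(Mul(Add(6, 6), 0), 2) = Add(Mul(12, 0), 2) = Add(0, 2) = 2)
Mul(Add(-95, 58), L) = Mul(Add(-95, 58), 2) = Mul(-37, 2) = -74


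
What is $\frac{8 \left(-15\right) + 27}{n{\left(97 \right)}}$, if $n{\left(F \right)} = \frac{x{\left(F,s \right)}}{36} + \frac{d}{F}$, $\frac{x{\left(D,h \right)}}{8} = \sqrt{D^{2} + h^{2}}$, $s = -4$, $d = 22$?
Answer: $\frac{8037711}{177340048} - \frac{39376665 \sqrt{377}}{177340048} \approx -4.2659$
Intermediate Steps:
$x{\left(D,h \right)} = 8 \sqrt{D^{2} + h^{2}}$
$n{\left(F \right)} = \frac{22}{F} + \frac{2 \sqrt{16 + F^{2}}}{9}$ ($n{\left(F \right)} = \frac{8 \sqrt{F^{2} + \left(-4\right)^{2}}}{36} + \frac{22}{F} = 8 \sqrt{F^{2} + 16} \cdot \frac{1}{36} + \frac{22}{F} = 8 \sqrt{16 + F^{2}} \cdot \frac{1}{36} + \frac{22}{F} = \frac{2 \sqrt{16 + F^{2}}}{9} + \frac{22}{F} = \frac{22}{F} + \frac{2 \sqrt{16 + F^{2}}}{9}$)
$\frac{8 \left(-15\right) + 27}{n{\left(97 \right)}} = \frac{8 \left(-15\right) + 27}{\frac{22}{97} + \frac{2 \sqrt{16 + 97^{2}}}{9}} = \frac{-120 + 27}{22 \cdot \frac{1}{97} + \frac{2 \sqrt{16 + 9409}}{9}} = - \frac{93}{\frac{22}{97} + \frac{2 \sqrt{9425}}{9}} = - \frac{93}{\frac{22}{97} + \frac{2 \cdot 5 \sqrt{377}}{9}} = - \frac{93}{\frac{22}{97} + \frac{10 \sqrt{377}}{9}}$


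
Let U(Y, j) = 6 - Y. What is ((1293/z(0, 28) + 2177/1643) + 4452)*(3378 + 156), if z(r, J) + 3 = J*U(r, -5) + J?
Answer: 161226701112/10229 ≈ 1.5762e+7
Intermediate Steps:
z(r, J) = -3 + J + J*(6 - r) (z(r, J) = -3 + (J*(6 - r) + J) = -3 + (J + J*(6 - r)) = -3 + J + J*(6 - r))
((1293/z(0, 28) + 2177/1643) + 4452)*(3378 + 156) = ((1293/(-3 + 28 - 1*28*(-6 + 0)) + 2177/1643) + 4452)*(3378 + 156) = ((1293/(-3 + 28 - 1*28*(-6)) + 2177*(1/1643)) + 4452)*3534 = ((1293/(-3 + 28 + 168) + 2177/1643) + 4452)*3534 = ((1293/193 + 2177/1643) + 4452)*3534 = (2544560/317099 + 4452)*3534 = (1414269308/317099)*3534 = 161226701112/10229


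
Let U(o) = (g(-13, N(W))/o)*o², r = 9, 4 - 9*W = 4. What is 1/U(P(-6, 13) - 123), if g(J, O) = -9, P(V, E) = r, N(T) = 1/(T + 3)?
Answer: 1/1026 ≈ 0.00097466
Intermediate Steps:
W = 0 (W = 4/9 - ⅑*4 = 4/9 - 4/9 = 0)
N(T) = 1/(3 + T)
P(V, E) = 9
U(o) = -9*o (U(o) = (-9/o)*o² = -9*o)
1/U(P(-6, 13) - 123) = 1/(-9*(9 - 123)) = 1/(-9*(-114)) = 1/1026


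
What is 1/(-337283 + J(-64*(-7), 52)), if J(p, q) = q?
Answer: -1/337231 ≈ -2.9653e-6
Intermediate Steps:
1/(-337283 + J(-64*(-7), 52)) = 1/(-337283 + 52) = 1/(-337231) = -1/337231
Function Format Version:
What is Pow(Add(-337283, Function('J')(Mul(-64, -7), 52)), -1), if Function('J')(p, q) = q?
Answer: Rational(-1, 337231) ≈ -2.9653e-6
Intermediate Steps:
Pow(Add(-337283, Function('J')(Mul(-64, -7), 52)), -1) = Pow(Add(-337283, 52), -1) = Pow(-337231, -1) = Rational(-1, 337231)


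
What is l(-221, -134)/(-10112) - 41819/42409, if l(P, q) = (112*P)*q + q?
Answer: -70539002517/214419904 ≈ -328.98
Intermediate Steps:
l(P, q) = q + 112*P*q (l(P, q) = 112*P*q + q = q + 112*P*q)
l(-221, -134)/(-10112) - 41819/42409 = -134*(1 + 112*(-221))/(-10112) - 41819/42409 = -134*(1 - 24752)*(-1/10112) - 41819*1/42409 = -134*(-24751)*(-1/10112) - 41819/42409 = 3316634*(-1/10112) - 41819/42409 = -1658317/5056 - 41819/42409 = -70539002517/214419904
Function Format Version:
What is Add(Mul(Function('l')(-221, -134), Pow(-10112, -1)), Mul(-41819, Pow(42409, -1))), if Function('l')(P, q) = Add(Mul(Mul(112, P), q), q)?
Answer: Rational(-70539002517, 214419904) ≈ -328.98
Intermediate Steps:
Function('l')(P, q) = Add(q, Mul(112, P, q)) (Function('l')(P, q) = Add(Mul(112, P, q), q) = Add(q, Mul(112, P, q)))
Add(Mul(Function('l')(-221, -134), Pow(-10112, -1)), Mul(-41819, Pow(42409, -1))) = Add(Mul(Mul(-134, Add(1, Mul(112, -221))), Pow(-10112, -1)), Mul(-41819, Pow(42409, -1))) = Add(Mul(Mul(-134, Add(1, -24752)), Rational(-1, 10112)), Mul(-41819, Rational(1, 42409))) = Add(Mul(Mul(-134, -24751), Rational(-1, 10112)), Rational(-41819, 42409)) = Add(Mul(3316634, Rational(-1, 10112)), Rational(-41819, 42409)) = Add(Rational(-1658317, 5056), Rational(-41819, 42409)) = Rational(-70539002517, 214419904)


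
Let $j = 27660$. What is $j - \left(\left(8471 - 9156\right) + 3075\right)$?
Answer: $25270$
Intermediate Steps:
$j - \left(\left(8471 - 9156\right) + 3075\right) = 27660 - \left(\left(8471 - 9156\right) + 3075\right) = 27660 - \left(-685 + 3075\right) = 27660 - 2390 = 25270$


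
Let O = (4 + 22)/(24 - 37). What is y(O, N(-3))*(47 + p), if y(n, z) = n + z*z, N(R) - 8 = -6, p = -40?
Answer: 14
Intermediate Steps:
N(R) = 2 (N(R) = 8 - 6 = 2)
O = -2 (O = 26/(-13) = 26*(-1/13) = -2)
y(n, z) = n + z²
y(O, N(-3))*(47 + p) = (-2 + 2²)*(47 - 40) = (-2 + 4)*7 = 2*7 = 14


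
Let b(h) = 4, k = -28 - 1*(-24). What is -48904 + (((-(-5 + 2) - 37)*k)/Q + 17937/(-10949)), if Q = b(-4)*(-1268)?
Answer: -339486792255/6941666 ≈ -48906.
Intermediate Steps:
k = -4 (k = -28 + 24 = -4)
Q = -5072 (Q = 4*(-1268) = -5072)
-48904 + (((-(-5 + 2) - 37)*k)/Q + 17937/(-10949)) = -48904 + (((-(-5 + 2) - 37)*(-4))/(-5072) + 17937/(-10949)) = -48904 + (((-1*(-3) - 37)*(-4))*(-1/5072) + 17937*(-1/10949)) = -48904 + (((3 - 37)*(-4))*(-1/5072) - 17937/10949) = -48904 + (-34*(-4)*(-1/5072) - 17937/10949) = -48904 + (136*(-1/5072) - 17937/10949) = -48904 + (-17/634 - 17937/10949) = -48904 - 11558191/6941666 = -339486792255/6941666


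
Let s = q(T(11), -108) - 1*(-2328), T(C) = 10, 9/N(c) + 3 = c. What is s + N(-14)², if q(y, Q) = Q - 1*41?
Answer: 629812/289 ≈ 2179.3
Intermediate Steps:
N(c) = 9/(-3 + c)
q(y, Q) = -41 + Q (q(y, Q) = Q - 41 = -41 + Q)
s = 2179 (s = (-41 - 108) - 1*(-2328) = -149 + 2328 = 2179)
s + N(-14)² = 2179 + (9/(-3 - 14))² = 2179 + (9/(-17))² = 2179 + (9*(-1/17))² = 2179 + (-9/17)² = 2179 + 81/289 = 629812/289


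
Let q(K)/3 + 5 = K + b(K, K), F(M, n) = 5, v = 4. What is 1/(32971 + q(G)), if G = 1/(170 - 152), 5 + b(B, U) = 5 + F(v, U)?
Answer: 6/197827 ≈ 3.0330e-5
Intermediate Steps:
b(B, U) = 5 (b(B, U) = -5 + (5 + 5) = -5 + 10 = 5)
G = 1/18 ≈ 0.055556
q(K) = 3*K (q(K) = -15 + 3*(K + 5) = -15 + 3*(5 + K) = -15 + (15 + 3*K) = 3*K)
1/(32971 + q(G)) = 1/(32971 + 3*(1/18)) = 1/(32971 + ⅙) = 1/(197827/6) = 6/197827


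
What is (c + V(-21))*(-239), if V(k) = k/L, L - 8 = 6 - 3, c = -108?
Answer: 288951/11 ≈ 26268.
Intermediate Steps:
L = 11 (L = 8 + (6 - 3) = 8 + 3 = 11)
V(k) = k/11
(c + V(-21))*(-239) = (-108 + (1/11)*(-21))*(-239) = (-108 - 21/11)*(-239) = -1209/11*(-239) = 288951/11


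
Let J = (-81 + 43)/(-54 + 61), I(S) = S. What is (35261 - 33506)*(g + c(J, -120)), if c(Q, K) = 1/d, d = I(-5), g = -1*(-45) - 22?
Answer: 40014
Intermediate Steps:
J = -38/7 ≈ -5.4286
g = 23 (g = 45 - 22 = 23)
d = -5
c(Q, K) = -⅕ (c(Q, K) = 1/(-5) = -⅕)
(35261 - 33506)*(g + c(J, -120)) = (35261 - 33506)*(23 - ⅕) = 1755*(114/5) = 40014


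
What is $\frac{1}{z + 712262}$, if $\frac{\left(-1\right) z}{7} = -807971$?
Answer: $\frac{1}{6368059} \approx 1.5703 \cdot 10^{-7}$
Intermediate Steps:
$z = 5655797$ ($z = \left(-7\right) \left(-807971\right) = 5655797$)
$\frac{1}{z + 712262} = \frac{1}{5655797 + 712262} = \frac{1}{6368059}$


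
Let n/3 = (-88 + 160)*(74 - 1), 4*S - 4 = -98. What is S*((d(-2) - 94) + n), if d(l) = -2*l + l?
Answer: -368386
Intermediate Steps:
S = -47/2 (S = 1 + (¼)*(-98) = 1 - 49/2 = -47/2 ≈ -23.500)
d(l) = -l
n = 15768 (n = 3*((-88 + 160)*(74 - 1)) = 3*(72*73) = 3*5256 = 15768)
S*((d(-2) - 94) + n) = -47*((-1*(-2) - 94) + 15768)/2 = -47*((2 - 94) + 15768)/2 = -47*(-92 + 15768)/2 = -47/2*15676 = -368386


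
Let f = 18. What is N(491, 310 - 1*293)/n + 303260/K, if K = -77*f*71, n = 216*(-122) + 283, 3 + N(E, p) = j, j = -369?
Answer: -3934538954/1282673007 ≈ -3.0675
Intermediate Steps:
N(E, p) = -372 (N(E, p) = -3 - 369 = -372)
n = -26069 (n = -26352 + 283 = -26069)
K = -98406 (K = -77*18*71 = -1386*71 = -98406)
N(491, 310 - 1*293)/n + 303260/K = -372/(-26069) + 303260/(-98406) = -372*(-1/26069) + 303260*(-1/98406) = 372/26069 - 151630/49203 = -3934538954/1282673007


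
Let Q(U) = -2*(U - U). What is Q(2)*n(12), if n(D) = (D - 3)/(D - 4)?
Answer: 0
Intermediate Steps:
n(D) = (-3 + D)/(-4 + D)
Q(U) = 0 (Q(U) = -2*0 = 0)
Q(2)*n(12) = 0*((-3 + 12)/(-4 + 12)) = 0*(9/8) = 0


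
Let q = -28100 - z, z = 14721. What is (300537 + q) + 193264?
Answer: 450980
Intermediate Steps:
q = -42821 (q = -28100 - 1*14721 = -28100 - 14721 = -42821)
(300537 + q) + 193264 = (300537 - 42821) + 193264 = 257716 + 193264 = 450980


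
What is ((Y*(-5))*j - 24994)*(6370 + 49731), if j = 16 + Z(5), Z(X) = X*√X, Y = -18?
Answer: -1321402954 + 25245450*√5 ≈ -1.2650e+9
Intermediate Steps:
Z(X) = X^(3/2)
j = 16 + 5*√5 (j = 16 + 5^(3/2) = 16 + 5*√5 ≈ 27.180)
((Y*(-5))*j - 24994)*(6370 + 49731) = ((-18*(-5))*(16 + 5*√5) - 24994)*(6370 + 49731) = (90*(16 + 5*√5) - 24994)*56101 = ((1440 + 450*√5) - 24994)*56101 = (-23554 + 450*√5)*56101 = -1321402954 + 25245450*√5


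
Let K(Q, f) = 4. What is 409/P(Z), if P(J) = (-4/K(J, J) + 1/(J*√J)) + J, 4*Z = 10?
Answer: 306750/1093 - 16360*√10/1093 ≈ 233.32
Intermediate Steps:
Z = 5/2 (Z = (¼)*10 = 5/2 ≈ 2.5000)
P(J) = -1 + J + J^(-3/2) (P(J) = (-4/4 + 1/(J*√J)) + J = (-4*¼ + 1/J^(3/2)) + J = (-1 + 1/J^(3/2)) + J = (-1 + J^(-3/2)) + J = -1 + J + J^(-3/2))
409/P(Z) = 409/(-1 + 5/2 + (5/2)^(-3/2)) = 409/(-1 + 5/2 + 2*√10/25) = 409/(3/2 + 2*√10/25)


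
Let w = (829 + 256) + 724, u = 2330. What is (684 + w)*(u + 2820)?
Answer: 12838950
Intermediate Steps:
w = 1809 (w = 1085 + 724 = 1809)
(684 + w)*(u + 2820) = (684 + 1809)*(2330 + 2820) = 2493*5150 = 12838950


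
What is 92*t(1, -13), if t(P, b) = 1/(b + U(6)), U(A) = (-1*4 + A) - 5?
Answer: -23/4 ≈ -5.7500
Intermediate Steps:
U(A) = -9 + A (U(A) = (-4 + A) - 5 = -9 + A)
t(P, b) = 1/(-3 + b) (t(P, b) = 1/(b + (-9 + 6)) = 1/(b - 3) = 1/(-3 + b))
92*t(1, -13) = 92/(-3 - 13) = 92/(-16) = 92*(-1/16) = -23/4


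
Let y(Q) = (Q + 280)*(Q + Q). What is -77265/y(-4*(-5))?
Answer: -5151/800 ≈ -6.4388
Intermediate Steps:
y(Q) = 2*Q*(280 + Q) (y(Q) = (280 + Q)*(2*Q) = 2*Q*(280 + Q))
-77265/y(-4*(-5)) = -77265*1/(40*(280 - 4*(-5))) = -77265*1/(40*(280 + 20)) = -77265/(2*20*300) = -77265/12000 = -77265*1/12000 = -5151/800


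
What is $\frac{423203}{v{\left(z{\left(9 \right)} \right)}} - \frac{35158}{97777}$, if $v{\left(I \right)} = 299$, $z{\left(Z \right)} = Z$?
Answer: $\frac{41369007489}{29235323} \approx 1415.0$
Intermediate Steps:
$\frac{423203}{v{\left(z{\left(9 \right)} \right)}} - \frac{35158}{97777} = \frac{423203}{299} - \frac{35158}{97777} = \frac{41369007489}{29235323}$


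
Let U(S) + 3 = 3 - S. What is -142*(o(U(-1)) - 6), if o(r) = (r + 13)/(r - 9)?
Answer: 2201/2 ≈ 1100.5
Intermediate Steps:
U(S) = -S (U(S) = -3 + (3 - S) = -S)
o(r) = (13 + r)/(-9 + r)
-142*(o(U(-1)) - 6) = -142*((13 - 1*(-1))/(-9 - 1*(-1)) - 6) = -142*((13 + 1)/(-9 + 1) - 6) = -142*(14/(-8) - 6) = -142*(-1/8*14 - 6) = -142*(-7/4 - 6) = -142*(-31/4) = 2201/2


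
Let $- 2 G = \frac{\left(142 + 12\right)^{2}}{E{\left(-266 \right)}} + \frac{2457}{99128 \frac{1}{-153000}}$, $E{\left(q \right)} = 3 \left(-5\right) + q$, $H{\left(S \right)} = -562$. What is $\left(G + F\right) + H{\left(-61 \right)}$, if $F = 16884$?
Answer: $\frac{127160287005}{6963742} \approx 18260.0$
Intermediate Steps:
$E{\left(q \right)} = -15 + q$
$G = \frac{13498090081}{6963742}$ ($G = - \frac{\frac{\left(142 + 12\right)^{2}}{-15 - 266} + \frac{2457}{99128 \frac{1}{-153000}}}{2} = - \frac{\frac{154^{2}}{-281} + \frac{2457}{99128 \left(- \frac{1}{153000}\right)}}{2} = - \frac{23716 \left(- \frac{1}{281}\right) + \frac{2457}{- \frac{12391}{19125}}}{2} = - \frac{- \frac{23716}{281} + 2457 \left(- \frac{19125}{12391}\right)}{2} = - \frac{- \frac{23716}{281} - \frac{46990125}{12391}}{2} = \left(- \frac{1}{2}\right) \left(- \frac{13498090081}{3481871}\right) = \frac{13498090081}{6963742} \approx 1938.3$)
$\left(G + F\right) + H{\left(-61 \right)} = \left(\frac{13498090081}{6963742} + 16884\right) - 562 = \frac{131073910009}{6963742} - 562 = \frac{127160287005}{6963742}$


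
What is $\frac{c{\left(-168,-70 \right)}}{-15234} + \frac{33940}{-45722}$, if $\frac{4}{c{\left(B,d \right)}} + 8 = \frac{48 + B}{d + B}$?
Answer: $- \frac{57647458081}{77662977702} \approx -0.74228$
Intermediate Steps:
$c{\left(B,d \right)} = \frac{4}{-8 + \frac{48 + B}{B + d}}$ ($c{\left(B,d \right)} = \frac{4}{-8 + \frac{48 + B}{d + B}} = \frac{4}{-8 + \frac{48 + B}{B + d}}$)
$\frac{c{\left(-168,-70 \right)}}{-15234} + \frac{33940}{-45722} = \frac{4 \frac{1}{-48 + 7 \left(-168\right) + 8 \left(-70\right)} \left(\left(-1\right) \left(-168\right) - -70\right)}{-15234} + \frac{33940}{-45722} = \frac{4 \left(168 + 70\right)}{-48 - 1176 - 560} \left(- \frac{1}{15234}\right) + 33940 \left(- \frac{1}{45722}\right) = 4 \frac{1}{-1784} \cdot 238 \left(- \frac{1}{15234}\right) - \frac{16970}{22861} = 4 \left(- \frac{1}{1784}\right) 238 \left(- \frac{1}{15234}\right) - \frac{16970}{22861} = \left(- \frac{119}{223}\right) \left(- \frac{1}{15234}\right) - \frac{16970}{22861} = \frac{119}{3397182} - \frac{16970}{22861} = - \frac{57647458081}{77662977702}$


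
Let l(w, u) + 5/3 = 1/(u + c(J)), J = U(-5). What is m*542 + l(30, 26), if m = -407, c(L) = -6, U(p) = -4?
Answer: -13235737/60 ≈ -2.2060e+5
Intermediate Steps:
J = -4
l(w, u) = -5/3 + 1/(-6 + u) (l(w, u) = -5/3 + 1/(u - 6) = -5/3 + 1/(-6 + u))
m*542 + l(30, 26) = -407*542 + (33 - 5*26)/(3*(-6 + 26)) = -220594 + (⅓)*(33 - 130)/20 = -220594 + (⅓)*(1/20)*(-97) = -220594 - 97/60 = -13235737/60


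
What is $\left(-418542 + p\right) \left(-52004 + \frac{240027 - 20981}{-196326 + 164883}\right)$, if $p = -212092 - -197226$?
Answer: $\frac{708787129567744}{31443} \approx 2.2542 \cdot 10^{10}$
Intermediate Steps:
$p = -14866$ ($p = -212092 + 197226 = -14866$)
$\left(-418542 + p\right) \left(-52004 + \frac{240027 - 20981}{-196326 + 164883}\right) = \left(-418542 - 14866\right) \left(-52004 + \frac{240027 - 20981}{-196326 + 164883}\right) = - 433408 \left(-52004 + \frac{219046}{-31443}\right) = - 433408 \left(-52004 + 219046 \left(- \frac{1}{31443}\right)\right) = - 433408 \left(-52004 - \frac{219046}{31443}\right) = \left(-433408\right) \left(- \frac{1635380818}{31443}\right) = \frac{708787129567744}{31443}$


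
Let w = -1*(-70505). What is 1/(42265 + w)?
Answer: 1/112770 ≈ 8.8676e-6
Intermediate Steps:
w = 70505
1/(42265 + w) = 1/(42265 + 70505) = 1/112770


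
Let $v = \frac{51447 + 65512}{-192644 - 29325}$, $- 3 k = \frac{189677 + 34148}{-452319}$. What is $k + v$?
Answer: $- \frac{916185902}{2531112507} \approx -0.36197$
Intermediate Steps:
$k = \frac{31975}{193851}$ ($k = - \frac{\left(189677 + 34148\right) \frac{1}{-452319}}{3} = - \frac{223825 \left(- \frac{1}{452319}\right)}{3} = \left(- \frac{1}{3}\right) \left(- \frac{31975}{64617}\right) = \frac{31975}{193851} \approx 0.16495$)
$v = - \frac{116959}{221969}$ ($v = \frac{116959}{-221969} = 116959 \left(- \frac{1}{221969}\right) = - \frac{116959}{221969} \approx -0.52692$)
$k + v = \frac{31975}{193851} - \frac{116959}{221969} = - \frac{916185902}{2531112507}$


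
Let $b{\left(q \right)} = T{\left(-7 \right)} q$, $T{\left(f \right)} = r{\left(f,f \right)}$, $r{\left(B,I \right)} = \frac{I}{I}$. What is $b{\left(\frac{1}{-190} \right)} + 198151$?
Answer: $\frac{37648689}{190} \approx 1.9815 \cdot 10^{5}$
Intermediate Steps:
$r{\left(B,I \right)} = 1$
$T{\left(f \right)} = 1$
$b{\left(q \right)} = q$ ($b{\left(q \right)} = 1 q = q$)
$b{\left(\frac{1}{-190} \right)} + 198151 = \frac{1}{-190} + 198151 = - \frac{1}{190} + 198151 = \frac{37648689}{190}$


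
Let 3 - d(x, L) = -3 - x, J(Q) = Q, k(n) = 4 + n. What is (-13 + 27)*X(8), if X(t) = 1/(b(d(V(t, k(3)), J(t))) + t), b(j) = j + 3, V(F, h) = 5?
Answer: 7/11 ≈ 0.63636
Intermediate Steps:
d(x, L) = 6 + x (d(x, L) = 3 - (-3 - x) = 3 + (3 + x) = 6 + x)
b(j) = 3 + j
X(t) = 1/(14 + t) (X(t) = 1/((3 + (6 + 5)) + t) = 1/((3 + 11) + t) = 1/(14 + t))
(-13 + 27)*X(8) = (-13 + 27)/(14 + 8) = 14/22 = 14*(1/22) = 7/11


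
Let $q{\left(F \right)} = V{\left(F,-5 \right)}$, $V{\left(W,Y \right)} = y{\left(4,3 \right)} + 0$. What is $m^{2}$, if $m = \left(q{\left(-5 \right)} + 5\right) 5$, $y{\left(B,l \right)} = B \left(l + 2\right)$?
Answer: $15625$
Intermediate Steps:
$y{\left(B,l \right)} = B \left(2 + l\right)$
$V{\left(W,Y \right)} = 20$ ($V{\left(W,Y \right)} = 4 \left(2 + 3\right) + 0 = 4 \cdot 5 + 0 = 20 + 0 = 20$)
$q{\left(F \right)} = 20$
$m = 125$ ($m = \left(20 + 5\right) 5 = 25 \cdot 5 = 125$)
$m^{2} = 125^{2} = 15625$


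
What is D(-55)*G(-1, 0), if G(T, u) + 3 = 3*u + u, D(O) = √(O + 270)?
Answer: -3*√215 ≈ -43.989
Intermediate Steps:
D(O) = √(270 + O)
G(T, u) = -3 + 4*u (G(T, u) = -3 + (3*u + u) = -3 + 4*u)
D(-55)*G(-1, 0) = √(270 - 55)*(-3 + 4*0) = √215*(-3 + 0) = √215*(-3) = -3*√215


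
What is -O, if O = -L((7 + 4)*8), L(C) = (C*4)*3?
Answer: 1056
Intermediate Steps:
L(C) = 12*C (L(C) = (4*C)*3 = 12*C)
O = -1056 (O = -12*(7 + 4)*8 = -12*11*8 = -12*88 = -1*1056 = -1056)
-O = -1*(-1056) = 1056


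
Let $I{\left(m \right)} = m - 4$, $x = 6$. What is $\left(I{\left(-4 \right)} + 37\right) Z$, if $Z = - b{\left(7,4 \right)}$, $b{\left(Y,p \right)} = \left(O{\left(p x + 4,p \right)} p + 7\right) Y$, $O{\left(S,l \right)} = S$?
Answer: $-24157$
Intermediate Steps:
$b{\left(Y,p \right)} = Y \left(7 + p \left(4 + 6 p\right)\right)$ ($b{\left(Y,p \right)} = \left(\left(p 6 + 4\right) p + 7\right) Y = \left(\left(6 p + 4\right) p + 7\right) Y = \left(\left(4 + 6 p\right) p + 7\right) Y = \left(p \left(4 + 6 p\right) + 7\right) Y = \left(7 + p \left(4 + 6 p\right)\right) Y = Y \left(7 + p \left(4 + 6 p\right)\right)$)
$I{\left(m \right)} = -4 + m$ ($I{\left(m \right)} = m - 4 = -4 + m$)
$Z = -833$ ($Z = - 7 \left(7 + 2 \cdot 4 \left(2 + 3 \cdot 4\right)\right) = - 7 \left(7 + 2 \cdot 4 \left(2 + 12\right)\right) = - 7 \left(7 + 2 \cdot 4 \cdot 14\right) = - 7 \left(7 + 112\right) = - 7 \cdot 119 = \left(-1\right) 833 = -833$)
$\left(I{\left(-4 \right)} + 37\right) Z = \left(\left(-4 - 4\right) + 37\right) \left(-833\right) = \left(-8 + 37\right) \left(-833\right) = 29 \left(-833\right) = -24157$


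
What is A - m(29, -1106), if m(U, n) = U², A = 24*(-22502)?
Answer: -540889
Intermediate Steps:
A = -540048
A - m(29, -1106) = -540048 - 1*29² = -540048 - 1*841 = -540048 - 841 = -540889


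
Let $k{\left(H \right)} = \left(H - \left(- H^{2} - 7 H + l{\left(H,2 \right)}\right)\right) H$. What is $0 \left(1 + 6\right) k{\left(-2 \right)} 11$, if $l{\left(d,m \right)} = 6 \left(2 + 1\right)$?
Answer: $0$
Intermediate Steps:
$l{\left(d,m \right)} = 18$ ($l{\left(d,m \right)} = 6 \cdot 3 = 18$)
$k{\left(H \right)} = H \left(-18 + H^{2} + 8 H\right)$ ($k{\left(H \right)} = \left(H - \left(18 - H^{2} - 7 H\right)\right) H = \left(H + \left(-18 + H^{2} + 7 H\right)\right) H = \left(-18 + H^{2} + 8 H\right) H = H \left(-18 + H^{2} + 8 H\right)$)
$0 \left(1 + 6\right) k{\left(-2 \right)} 11 = 0 \left(1 + 6\right) - 2 \left(-18 + \left(-2\right)^{2} + 8 \left(-2\right)\right) 11 = 0 \cdot 7 - 2 \left(-18 + 4 - 16\right) 11 = 0 \left(-2\right) \left(-30\right) 11 = 0 \cdot 60 \cdot 11 = 0 \cdot 660 = 0$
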